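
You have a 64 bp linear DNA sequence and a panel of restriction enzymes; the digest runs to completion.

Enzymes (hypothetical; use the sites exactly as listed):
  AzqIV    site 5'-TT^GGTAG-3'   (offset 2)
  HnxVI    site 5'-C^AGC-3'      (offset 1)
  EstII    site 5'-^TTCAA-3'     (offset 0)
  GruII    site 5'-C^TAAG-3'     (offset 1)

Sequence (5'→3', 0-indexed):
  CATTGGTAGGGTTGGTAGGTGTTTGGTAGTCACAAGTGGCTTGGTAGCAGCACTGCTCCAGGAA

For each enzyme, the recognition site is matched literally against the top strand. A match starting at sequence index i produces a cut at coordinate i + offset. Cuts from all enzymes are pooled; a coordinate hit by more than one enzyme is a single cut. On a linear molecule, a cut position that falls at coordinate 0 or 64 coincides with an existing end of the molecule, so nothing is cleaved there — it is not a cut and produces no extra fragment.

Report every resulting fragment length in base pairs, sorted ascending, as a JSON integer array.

[4,6,9,11,16,18]

Per-enzyme occurrences:
  AzqIV (TTGGTAG, off=2): starts [2, 11, 22, 40] → cuts [4, 13, 24, 42]
  HnxVI (CAGC, off=1): starts [47] → cuts [48]
  EstII (TTCAA, off=0): no sites
  GruII (CTAAG, off=1): no sites

All cut coordinates (distinct, sorted): [4, 13, 24, 42, 48]

Fragments:
  [0,4): 4 bp
  [4,13): 9 bp
  [13,24): 11 bp
  [24,42): 18 bp
  [42,48): 6 bp
  [48,64): 16 bp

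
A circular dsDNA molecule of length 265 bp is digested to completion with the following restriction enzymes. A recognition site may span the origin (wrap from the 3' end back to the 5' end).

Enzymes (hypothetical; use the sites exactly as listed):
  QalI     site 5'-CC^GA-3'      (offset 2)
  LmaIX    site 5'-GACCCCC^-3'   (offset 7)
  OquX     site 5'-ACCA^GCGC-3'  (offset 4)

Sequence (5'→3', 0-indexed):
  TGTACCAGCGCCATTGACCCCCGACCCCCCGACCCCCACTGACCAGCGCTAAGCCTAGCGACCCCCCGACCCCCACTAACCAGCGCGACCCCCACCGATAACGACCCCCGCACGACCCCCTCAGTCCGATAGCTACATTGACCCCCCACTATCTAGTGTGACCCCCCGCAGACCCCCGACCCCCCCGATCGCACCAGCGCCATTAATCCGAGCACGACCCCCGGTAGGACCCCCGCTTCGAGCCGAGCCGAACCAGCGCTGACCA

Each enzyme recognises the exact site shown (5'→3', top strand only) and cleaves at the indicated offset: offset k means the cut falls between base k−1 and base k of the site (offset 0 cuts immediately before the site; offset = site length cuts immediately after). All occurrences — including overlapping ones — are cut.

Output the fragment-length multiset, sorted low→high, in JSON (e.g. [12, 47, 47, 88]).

Site scan:
  QalI CCGA/2: at [20, 28, 65, 94, 125, 175, 184, 207, 242, 247] ⇒ [22, 30, 67, 96, 127, 177, 186, 209, 244, 249]
  LmaIX GACCCCC/7: at [15, 22, 30, 59, 67, 86, 102, 113, 139, 159, 170, 177, 215, 227] ⇒ [22, 29, 37, 66, 74, 93, 109, 120, 146, 166, 177, 184, 222, 234]
  OquX ACCAGCGC/4: at [3, 41, 78, 192, 251] ⇒ [7, 45, 82, 196, 255]

All cut coordinates (distinct, sorted): [7, 22, 29, 30, 37, 45, 66, 67, 74, 82, 93, 96, 109, 120, 127, 146, 166, 177, 184, 186, 196, 209, 222, 234, 244, 249, 255]

Fragments:
  7→22: 15 bp
  22→29: 7 bp
  29→30: 1 bp
  30→37: 7 bp
  37→45: 8 bp
  45→66: 21 bp
  66→67: 1 bp
  67→74: 7 bp
  74→82: 8 bp
  82→93: 11 bp
  93→96: 3 bp
  96→109: 13 bp
  109→120: 11 bp
  120→127: 7 bp
  127→146: 19 bp
  146→166: 20 bp
  166→177: 11 bp
  177→184: 7 bp
  184→186: 2 bp
  186→196: 10 bp
  196→209: 13 bp
  209→222: 13 bp
  222→234: 12 bp
  234→244: 10 bp
  244→249: 5 bp
  249→255: 6 bp
  255→7 (wrap): 265-255+7 = 17 bp

[1,1,2,3,5,6,7,7,7,7,7,8,8,10,10,11,11,11,12,13,13,13,15,17,19,20,21]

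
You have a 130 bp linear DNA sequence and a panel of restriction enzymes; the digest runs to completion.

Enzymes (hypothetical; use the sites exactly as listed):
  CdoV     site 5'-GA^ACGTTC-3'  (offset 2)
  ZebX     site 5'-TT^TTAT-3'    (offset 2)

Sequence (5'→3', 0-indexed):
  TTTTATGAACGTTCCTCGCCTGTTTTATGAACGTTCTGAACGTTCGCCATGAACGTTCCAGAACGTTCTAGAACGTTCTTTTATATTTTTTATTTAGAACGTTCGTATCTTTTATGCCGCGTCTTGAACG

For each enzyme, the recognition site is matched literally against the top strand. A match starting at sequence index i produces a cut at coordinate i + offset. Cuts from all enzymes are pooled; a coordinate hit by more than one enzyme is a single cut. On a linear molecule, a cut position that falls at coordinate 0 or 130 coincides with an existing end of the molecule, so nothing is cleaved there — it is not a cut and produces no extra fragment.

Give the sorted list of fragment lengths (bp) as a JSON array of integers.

[2,6,6,8,9,9,9,10,10,13,13,16,19]

Per-enzyme occurrences:
  CdoV (GAACGTTC, off=2): starts [6, 28, 37, 50, 60, 70, 96] → cuts [8, 30, 39, 52, 62, 72, 98]
  ZebX (TTTTAT, off=2): starts [0, 22, 78, 87, 109] → cuts [2, 24, 80, 89, 111]

All cut coordinates (distinct, sorted): [2, 8, 24, 30, 39, 52, 62, 72, 80, 89, 98, 111]

Fragment lengths:
  [0,2): 2 bp
  [2,8): 6 bp
  [8,24): 16 bp
  [24,30): 6 bp
  [30,39): 9 bp
  [39,52): 13 bp
  [52,62): 10 bp
  [62,72): 10 bp
  [72,80): 8 bp
  [80,89): 9 bp
  [89,98): 9 bp
  [98,111): 13 bp
  [111,130): 19 bp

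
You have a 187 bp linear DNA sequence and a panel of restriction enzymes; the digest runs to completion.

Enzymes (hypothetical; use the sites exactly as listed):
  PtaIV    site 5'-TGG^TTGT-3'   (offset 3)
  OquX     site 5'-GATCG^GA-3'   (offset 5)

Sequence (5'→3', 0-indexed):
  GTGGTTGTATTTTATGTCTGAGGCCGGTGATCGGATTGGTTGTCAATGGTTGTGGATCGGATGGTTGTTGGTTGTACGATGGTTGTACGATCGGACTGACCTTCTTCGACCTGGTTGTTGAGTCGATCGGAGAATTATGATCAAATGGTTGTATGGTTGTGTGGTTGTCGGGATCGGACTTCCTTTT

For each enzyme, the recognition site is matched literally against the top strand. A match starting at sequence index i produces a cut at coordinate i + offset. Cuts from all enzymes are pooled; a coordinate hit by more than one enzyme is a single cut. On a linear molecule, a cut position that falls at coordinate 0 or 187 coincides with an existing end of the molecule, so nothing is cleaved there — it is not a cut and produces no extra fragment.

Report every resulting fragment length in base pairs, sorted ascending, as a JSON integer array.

Scan for sites:
  PtaIV TGGTTGT/3: at [1, 36, 46, 61, 68, 79, 111, 145, 153, 161] ⇒ [4, 39, 49, 64, 71, 82, 114, 148, 156, 164]
  OquX GATCGGA/5: at [28, 54, 88, 124, 171] ⇒ [33, 59, 93, 129, 176]

Pooled cuts: [4, 33, 39, 49, 59, 64, 71, 82, 93, 114, 129, 148, 156, 164, 176]

Fragment lengths:
  [0,4): 4 bp
  [4,33): 29 bp
  [33,39): 6 bp
  [39,49): 10 bp
  [49,59): 10 bp
  [59,64): 5 bp
  [64,71): 7 bp
  [71,82): 11 bp
  [82,93): 11 bp
  [93,114): 21 bp
  [114,129): 15 bp
  [129,148): 19 bp
  [148,156): 8 bp
  [156,164): 8 bp
  [164,176): 12 bp
  [176,187): 11 bp

[4,5,6,7,8,8,10,10,11,11,11,12,15,19,21,29]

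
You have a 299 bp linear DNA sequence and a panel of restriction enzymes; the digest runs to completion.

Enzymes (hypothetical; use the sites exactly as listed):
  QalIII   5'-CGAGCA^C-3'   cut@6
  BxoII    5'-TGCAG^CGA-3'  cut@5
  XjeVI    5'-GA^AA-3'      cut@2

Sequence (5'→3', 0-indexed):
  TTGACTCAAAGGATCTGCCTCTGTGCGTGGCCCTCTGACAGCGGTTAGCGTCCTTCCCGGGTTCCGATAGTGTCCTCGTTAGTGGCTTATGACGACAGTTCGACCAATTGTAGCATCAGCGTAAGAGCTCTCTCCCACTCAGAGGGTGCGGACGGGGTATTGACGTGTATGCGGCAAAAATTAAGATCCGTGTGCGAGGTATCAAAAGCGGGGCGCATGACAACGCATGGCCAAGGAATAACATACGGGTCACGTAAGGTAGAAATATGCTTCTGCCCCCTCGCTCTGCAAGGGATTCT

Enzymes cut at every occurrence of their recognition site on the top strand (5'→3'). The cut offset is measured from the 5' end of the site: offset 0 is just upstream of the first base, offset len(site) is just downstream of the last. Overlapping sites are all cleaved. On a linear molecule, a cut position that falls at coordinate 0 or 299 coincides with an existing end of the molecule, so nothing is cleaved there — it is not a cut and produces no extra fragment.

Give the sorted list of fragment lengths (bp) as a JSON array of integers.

[36,263]

Per-enzyme occurrences:
  QalIII (CGAGCAC, off=6): no sites
  BxoII (TGCAGCGA, off=5): no sites
  XjeVI (GAAA, off=2): starts [261] → cuts [263]

All cut coordinates (distinct, sorted): [263]

Fragment lengths:
  [0,263): 263 bp
  [263,299): 36 bp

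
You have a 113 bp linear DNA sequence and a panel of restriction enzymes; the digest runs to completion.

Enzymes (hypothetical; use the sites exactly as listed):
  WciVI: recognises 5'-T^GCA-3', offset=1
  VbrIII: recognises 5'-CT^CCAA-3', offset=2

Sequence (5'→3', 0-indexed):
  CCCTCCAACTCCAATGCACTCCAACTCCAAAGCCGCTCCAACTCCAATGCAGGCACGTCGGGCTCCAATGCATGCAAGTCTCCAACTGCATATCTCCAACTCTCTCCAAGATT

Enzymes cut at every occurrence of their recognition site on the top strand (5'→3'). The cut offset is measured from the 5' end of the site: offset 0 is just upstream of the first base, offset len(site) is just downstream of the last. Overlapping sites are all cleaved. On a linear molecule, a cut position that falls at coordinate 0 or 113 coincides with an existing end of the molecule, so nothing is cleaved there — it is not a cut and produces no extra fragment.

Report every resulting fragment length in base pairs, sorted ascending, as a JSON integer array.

[4,4,5,5,5,5,6,6,6,6,8,8,8,10,11,16]

Scan for sites:
  WciVI TGCA/1: at [14, 47, 68, 72, 86] ⇒ [15, 48, 69, 73, 87]
  VbrIII CTCCAA/2: at [2, 8, 18, 24, 35, 41, 62, 79, 93, 103] ⇒ [4, 10, 20, 26, 37, 43, 64, 81, 95, 105]

Pooled cuts: [4, 10, 15, 20, 26, 37, 43, 48, 64, 69, 73, 81, 87, 95, 105]

Fragment lengths:
  [0,4): 4 bp
  [4,10): 6 bp
  [10,15): 5 bp
  [15,20): 5 bp
  [20,26): 6 bp
  [26,37): 11 bp
  [37,43): 6 bp
  [43,48): 5 bp
  [48,64): 16 bp
  [64,69): 5 bp
  [69,73): 4 bp
  [73,81): 8 bp
  [81,87): 6 bp
  [87,95): 8 bp
  [95,105): 10 bp
  [105,113): 8 bp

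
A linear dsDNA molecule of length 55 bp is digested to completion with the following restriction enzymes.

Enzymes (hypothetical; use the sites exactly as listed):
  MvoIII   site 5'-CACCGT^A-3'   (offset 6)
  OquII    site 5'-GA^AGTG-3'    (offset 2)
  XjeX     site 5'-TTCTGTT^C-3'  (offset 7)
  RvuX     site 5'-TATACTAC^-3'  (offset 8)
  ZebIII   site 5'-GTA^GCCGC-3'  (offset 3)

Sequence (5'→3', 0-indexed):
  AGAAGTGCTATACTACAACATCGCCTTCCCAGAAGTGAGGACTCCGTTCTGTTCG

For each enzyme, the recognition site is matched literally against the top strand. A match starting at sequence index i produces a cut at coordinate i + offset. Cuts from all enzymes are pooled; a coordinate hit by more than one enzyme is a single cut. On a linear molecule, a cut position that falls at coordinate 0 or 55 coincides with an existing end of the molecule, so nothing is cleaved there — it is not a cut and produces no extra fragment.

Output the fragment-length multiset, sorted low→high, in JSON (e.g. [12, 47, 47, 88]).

Scan for sites:
  MvoIII (CACCGTA, off=6): no sites
  OquII (GAAGTG, off=2): starts [1, 31] → cuts [3, 33]
  XjeX (TTCTGTTC, off=7): starts [46] → cuts [53]
  RvuX (TATACTAC, off=8): starts [8] → cuts [16]
  ZebIII (GTAGCCGC, off=3): no sites

Pooled cuts: [3, 16, 33, 53]

Fragment lengths:
  [0,3): 3 bp
  [3,16): 13 bp
  [16,33): 17 bp
  [33,53): 20 bp
  [53,55): 2 bp

[2,3,13,17,20]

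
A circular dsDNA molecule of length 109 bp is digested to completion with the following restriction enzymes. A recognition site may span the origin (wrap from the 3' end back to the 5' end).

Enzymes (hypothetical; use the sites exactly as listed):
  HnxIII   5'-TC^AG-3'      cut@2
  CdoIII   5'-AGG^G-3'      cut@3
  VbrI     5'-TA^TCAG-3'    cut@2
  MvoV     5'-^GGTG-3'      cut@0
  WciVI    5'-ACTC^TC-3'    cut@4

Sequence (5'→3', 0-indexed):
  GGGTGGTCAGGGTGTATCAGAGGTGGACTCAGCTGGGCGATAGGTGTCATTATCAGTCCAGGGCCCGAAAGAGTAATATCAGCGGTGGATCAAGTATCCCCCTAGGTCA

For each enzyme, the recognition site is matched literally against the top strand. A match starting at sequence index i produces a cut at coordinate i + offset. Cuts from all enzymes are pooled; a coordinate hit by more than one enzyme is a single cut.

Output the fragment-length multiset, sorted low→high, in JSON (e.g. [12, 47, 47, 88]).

Site scan:
  HnxIII TCAG/2: at [6, 16, 28, 52, 78, 106] ⇒ [8, 18, 30, 54, 80, 108]
  CdoIII AGGG/3: at [8, 59, 108] ⇒ [2, 11, 62]
  VbrI TATCAG/2: at [14, 50, 76] ⇒ [16, 52, 78]
  MvoV GGTG/0: at [1, 10, 21, 42, 83] ⇒ [1, 10, 21, 42, 83]
  WciVI (ACTCTC, off=4): no sites

Pooled cuts: [1, 2, 8, 10, 11, 16, 18, 21, 30, 42, 52, 54, 62, 78, 80, 83, 108]

Fragment lengths:
  1→2: 1 bp
  2→8: 6 bp
  8→10: 2 bp
  10→11: 1 bp
  11→16: 5 bp
  16→18: 2 bp
  18→21: 3 bp
  21→30: 9 bp
  30→42: 12 bp
  42→52: 10 bp
  52→54: 2 bp
  54→62: 8 bp
  62→78: 16 bp
  78→80: 2 bp
  80→83: 3 bp
  83→108: 25 bp
  108→1 (wrap): 109-108+1 = 2 bp

[1,1,2,2,2,2,2,3,3,5,6,8,9,10,12,16,25]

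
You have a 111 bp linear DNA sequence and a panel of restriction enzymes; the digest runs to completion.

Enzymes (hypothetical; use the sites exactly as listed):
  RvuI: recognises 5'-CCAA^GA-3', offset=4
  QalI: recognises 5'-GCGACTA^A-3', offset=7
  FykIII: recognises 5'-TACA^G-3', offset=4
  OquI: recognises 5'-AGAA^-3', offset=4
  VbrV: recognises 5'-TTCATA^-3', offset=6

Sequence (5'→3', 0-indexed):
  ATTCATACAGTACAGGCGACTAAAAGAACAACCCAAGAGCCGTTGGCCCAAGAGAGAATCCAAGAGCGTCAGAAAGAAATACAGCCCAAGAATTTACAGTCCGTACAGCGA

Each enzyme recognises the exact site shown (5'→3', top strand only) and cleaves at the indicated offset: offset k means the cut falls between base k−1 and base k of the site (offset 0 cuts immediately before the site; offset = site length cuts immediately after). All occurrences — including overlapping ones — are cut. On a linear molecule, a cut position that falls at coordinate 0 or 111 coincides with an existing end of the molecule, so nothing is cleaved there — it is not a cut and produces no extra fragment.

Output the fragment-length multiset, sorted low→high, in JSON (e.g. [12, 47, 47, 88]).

[2,3,4,4,5,5,5,6,6,6,7,7,8,8,9,11,15]

Scan for sites:
  RvuI (CCAAGA, off=4): starts [32, 47, 59, 85] → cuts [36, 51, 63, 89]
  QalI (GCGACTAA, off=7): starts [15] → cuts [22]
  FykIII (TACAG, off=4): starts [5, 10, 79, 94, 103] → cuts [9, 14, 83, 98, 107]
  OquI (AGAA, off=4): starts [24, 54, 70, 74, 88] → cuts [28, 58, 74, 78, 92]
  VbrV (TTCATA, off=6): starts [1] → cuts [7]

Pooled cuts: [7, 9, 14, 22, 28, 36, 51, 58, 63, 74, 78, 83, 89, 92, 98, 107]

Fragment lengths:
  [0,7): 7 bp
  [7,9): 2 bp
  [9,14): 5 bp
  [14,22): 8 bp
  [22,28): 6 bp
  [28,36): 8 bp
  [36,51): 15 bp
  [51,58): 7 bp
  [58,63): 5 bp
  [63,74): 11 bp
  [74,78): 4 bp
  [78,83): 5 bp
  [83,89): 6 bp
  [89,92): 3 bp
  [92,98): 6 bp
  [98,107): 9 bp
  [107,111): 4 bp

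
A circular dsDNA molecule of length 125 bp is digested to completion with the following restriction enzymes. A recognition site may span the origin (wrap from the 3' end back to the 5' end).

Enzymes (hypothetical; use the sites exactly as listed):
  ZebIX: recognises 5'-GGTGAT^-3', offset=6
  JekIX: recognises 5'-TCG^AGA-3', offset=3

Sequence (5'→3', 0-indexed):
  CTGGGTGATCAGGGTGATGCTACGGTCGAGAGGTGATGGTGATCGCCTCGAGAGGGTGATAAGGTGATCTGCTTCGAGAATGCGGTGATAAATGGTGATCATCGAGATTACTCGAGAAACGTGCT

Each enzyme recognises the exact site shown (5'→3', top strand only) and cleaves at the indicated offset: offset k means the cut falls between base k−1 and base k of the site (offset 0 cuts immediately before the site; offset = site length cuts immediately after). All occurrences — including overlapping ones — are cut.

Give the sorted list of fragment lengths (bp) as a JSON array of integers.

[5,6,7,8,8,9,9,10,10,10,10,13,20]

Per-enzyme occurrences:
  ZebIX GGTGAT/6: at [3, 12, 31, 37, 54, 62, 83, 93] ⇒ [9, 18, 37, 43, 60, 68, 89, 99]
  JekIX TCGAGA/3: at [25, 47, 73, 101, 111] ⇒ [28, 50, 76, 104, 114]

All cut coordinates (distinct, sorted): [9, 18, 28, 37, 43, 50, 60, 68, 76, 89, 99, 104, 114]

Fragment lengths:
  9→18: 9 bp
  18→28: 10 bp
  28→37: 9 bp
  37→43: 6 bp
  43→50: 7 bp
  50→60: 10 bp
  60→68: 8 bp
  68→76: 8 bp
  76→89: 13 bp
  89→99: 10 bp
  99→104: 5 bp
  104→114: 10 bp
  114→9 (wrap): 125-114+9 = 20 bp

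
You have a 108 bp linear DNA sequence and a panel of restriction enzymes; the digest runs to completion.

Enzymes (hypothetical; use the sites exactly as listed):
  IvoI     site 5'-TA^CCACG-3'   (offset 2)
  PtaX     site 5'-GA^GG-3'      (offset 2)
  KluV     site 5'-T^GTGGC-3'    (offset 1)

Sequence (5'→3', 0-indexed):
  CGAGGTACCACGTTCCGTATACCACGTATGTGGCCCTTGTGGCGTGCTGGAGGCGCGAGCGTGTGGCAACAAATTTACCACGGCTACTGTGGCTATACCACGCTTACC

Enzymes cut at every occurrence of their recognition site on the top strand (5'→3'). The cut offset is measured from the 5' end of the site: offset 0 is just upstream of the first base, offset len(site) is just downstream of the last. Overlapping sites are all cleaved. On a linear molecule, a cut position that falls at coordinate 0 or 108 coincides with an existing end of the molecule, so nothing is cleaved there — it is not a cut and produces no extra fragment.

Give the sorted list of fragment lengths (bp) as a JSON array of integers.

Site scan:
  IvoI (TACCACG, off=2): starts [5, 19, 75, 95] → cuts [7, 21, 77, 97]
  PtaX (GAGG, off=2): starts [1, 49] → cuts [3, 51]
  KluV (TGTGGC, off=1): starts [28, 37, 61, 87] → cuts [29, 38, 62, 88]

All cut coordinates (distinct, sorted): [3, 7, 21, 29, 38, 51, 62, 77, 88, 97]

Fragment lengths:
  [0,3): 3 bp
  [3,7): 4 bp
  [7,21): 14 bp
  [21,29): 8 bp
  [29,38): 9 bp
  [38,51): 13 bp
  [51,62): 11 bp
  [62,77): 15 bp
  [77,88): 11 bp
  [88,97): 9 bp
  [97,108): 11 bp

[3,4,8,9,9,11,11,11,13,14,15]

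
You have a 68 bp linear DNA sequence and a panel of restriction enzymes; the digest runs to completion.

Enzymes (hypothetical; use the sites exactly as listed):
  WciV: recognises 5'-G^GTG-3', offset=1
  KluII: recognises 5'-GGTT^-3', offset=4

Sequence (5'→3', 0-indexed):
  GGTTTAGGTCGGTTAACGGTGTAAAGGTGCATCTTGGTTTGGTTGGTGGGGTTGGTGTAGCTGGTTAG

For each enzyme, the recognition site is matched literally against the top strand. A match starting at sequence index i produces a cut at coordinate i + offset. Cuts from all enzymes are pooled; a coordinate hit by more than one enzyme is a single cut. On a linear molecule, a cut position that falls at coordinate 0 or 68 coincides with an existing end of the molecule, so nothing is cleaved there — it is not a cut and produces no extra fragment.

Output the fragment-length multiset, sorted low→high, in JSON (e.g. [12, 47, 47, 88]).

Site scan:
  WciV (GGTG, off=1): starts [17, 25, 44, 53] → cuts [18, 26, 45, 54]
  KluII (GGTT, off=4): starts [0, 10, 35, 40, 49, 62] → cuts [4, 14, 39, 44, 53, 66]

All cut coordinates (distinct, sorted): [4, 14, 18, 26, 39, 44, 45, 53, 54, 66]

Fragments:
  [0,4): 4 bp
  [4,14): 10 bp
  [14,18): 4 bp
  [18,26): 8 bp
  [26,39): 13 bp
  [39,44): 5 bp
  [44,45): 1 bp
  [45,53): 8 bp
  [53,54): 1 bp
  [54,66): 12 bp
  [66,68): 2 bp

[1,1,2,4,4,5,8,8,10,12,13]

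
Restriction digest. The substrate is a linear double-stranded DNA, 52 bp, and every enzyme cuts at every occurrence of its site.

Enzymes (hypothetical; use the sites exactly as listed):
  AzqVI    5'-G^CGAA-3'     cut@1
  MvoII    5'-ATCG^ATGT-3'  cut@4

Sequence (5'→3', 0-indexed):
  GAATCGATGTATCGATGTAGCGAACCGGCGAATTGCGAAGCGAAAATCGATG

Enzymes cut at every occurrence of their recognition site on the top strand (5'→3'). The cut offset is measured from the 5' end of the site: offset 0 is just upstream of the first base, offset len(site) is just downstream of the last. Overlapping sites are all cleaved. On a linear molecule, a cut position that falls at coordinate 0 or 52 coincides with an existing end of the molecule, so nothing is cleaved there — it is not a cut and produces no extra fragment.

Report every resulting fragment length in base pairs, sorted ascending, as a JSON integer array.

Site scan:
  AzqVI GCGAA/1: at [19, 27, 34, 39] ⇒ [20, 28, 35, 40]
  MvoII ATCGATGT/4: at [2, 10] ⇒ [6, 14]

Pooled cuts: [6, 14, 20, 28, 35, 40]

Fragment lengths:
  [0,6): 6 bp
  [6,14): 8 bp
  [14,20): 6 bp
  [20,28): 8 bp
  [28,35): 7 bp
  [35,40): 5 bp
  [40,52): 12 bp

[5,6,6,7,8,8,12]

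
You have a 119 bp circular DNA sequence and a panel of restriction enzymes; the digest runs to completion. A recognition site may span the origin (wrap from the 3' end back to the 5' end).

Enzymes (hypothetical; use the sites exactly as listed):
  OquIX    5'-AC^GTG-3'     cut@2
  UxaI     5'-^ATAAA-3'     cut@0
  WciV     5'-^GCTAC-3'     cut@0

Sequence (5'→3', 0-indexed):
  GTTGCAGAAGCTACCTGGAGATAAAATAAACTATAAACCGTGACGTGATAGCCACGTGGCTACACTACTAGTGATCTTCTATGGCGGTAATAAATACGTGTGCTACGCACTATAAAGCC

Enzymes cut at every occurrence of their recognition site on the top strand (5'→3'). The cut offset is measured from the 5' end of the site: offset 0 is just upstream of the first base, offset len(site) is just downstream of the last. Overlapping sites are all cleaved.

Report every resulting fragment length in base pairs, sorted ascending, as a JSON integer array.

[3,4,5,7,8,10,11,11,12,17,31]

Site scan:
  OquIX ACGTG/2: at [42, 53, 95] ⇒ [44, 55, 97]
  UxaI ATAAA/0: at [20, 25, 32, 89, 111] ⇒ [20, 25, 32, 89, 111]
  WciV GCTAC/0: at [9, 58, 101] ⇒ [9, 58, 101]

Pooled cuts: [9, 20, 25, 32, 44, 55, 58, 89, 97, 101, 111]

Fragments:
  9→20: 11 bp
  20→25: 5 bp
  25→32: 7 bp
  32→44: 12 bp
  44→55: 11 bp
  55→58: 3 bp
  58→89: 31 bp
  89→97: 8 bp
  97→101: 4 bp
  101→111: 10 bp
  111→9 (wrap): 119-111+9 = 17 bp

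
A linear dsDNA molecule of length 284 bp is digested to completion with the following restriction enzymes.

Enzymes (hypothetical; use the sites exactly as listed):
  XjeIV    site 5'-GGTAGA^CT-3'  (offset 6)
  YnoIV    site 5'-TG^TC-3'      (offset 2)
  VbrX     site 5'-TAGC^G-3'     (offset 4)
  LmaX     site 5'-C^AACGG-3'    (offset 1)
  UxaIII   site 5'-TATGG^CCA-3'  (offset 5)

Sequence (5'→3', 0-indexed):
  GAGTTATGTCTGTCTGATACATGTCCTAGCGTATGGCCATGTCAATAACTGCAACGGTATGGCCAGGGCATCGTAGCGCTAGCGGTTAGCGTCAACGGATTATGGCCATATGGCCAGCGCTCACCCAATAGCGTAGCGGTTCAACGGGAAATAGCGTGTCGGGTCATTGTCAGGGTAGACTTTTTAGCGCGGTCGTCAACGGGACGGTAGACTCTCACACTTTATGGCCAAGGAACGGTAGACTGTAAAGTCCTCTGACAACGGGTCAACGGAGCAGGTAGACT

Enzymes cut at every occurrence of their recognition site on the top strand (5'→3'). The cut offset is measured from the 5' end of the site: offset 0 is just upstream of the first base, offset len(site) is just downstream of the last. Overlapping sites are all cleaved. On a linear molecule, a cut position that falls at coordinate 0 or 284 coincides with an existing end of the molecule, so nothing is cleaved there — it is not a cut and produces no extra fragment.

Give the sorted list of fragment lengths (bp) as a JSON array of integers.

Site scan:
  XjeIV (GGTAGACT, off=6): starts [173, 205, 236, 276] → cuts [179, 211, 242, 282]
  YnoIV (TGTC, off=2): starts [6, 10, 21, 39, 156, 167] → cuts [8, 12, 23, 41, 158, 169]
  VbrX (TAGCG, off=4): starts [26, 73, 79, 86, 128, 133, 151, 184] → cuts [30, 77, 83, 90, 132, 137, 155, 188]
  LmaX (CAACGG, off=1): starts [51, 92, 141, 196, 258, 266] → cuts [52, 93, 142, 197, 259, 267]
  UxaIII (TATGGCCA, off=5): starts [31, 57, 100, 108, 222] → cuts [36, 62, 105, 113, 227]

All cut coordinates (distinct, sorted): [8, 12, 23, 30, 36, 41, 52, 62, 77, 83, 90, 93, 105, 113, 132, 137, 142, 155, 158, 169, 179, 188, 197, 211, 227, 242, 259, 267, 282]

Fragment lengths:
  [0,8): 8 bp
  [8,12): 4 bp
  [12,23): 11 bp
  [23,30): 7 bp
  [30,36): 6 bp
  [36,41): 5 bp
  [41,52): 11 bp
  [52,62): 10 bp
  [62,77): 15 bp
  [77,83): 6 bp
  [83,90): 7 bp
  [90,93): 3 bp
  [93,105): 12 bp
  [105,113): 8 bp
  [113,132): 19 bp
  [132,137): 5 bp
  [137,142): 5 bp
  [142,155): 13 bp
  [155,158): 3 bp
  [158,169): 11 bp
  [169,179): 10 bp
  [179,188): 9 bp
  [188,197): 9 bp
  [197,211): 14 bp
  [211,227): 16 bp
  [227,242): 15 bp
  [242,259): 17 bp
  [259,267): 8 bp
  [267,282): 15 bp
  [282,284): 2 bp

[2,3,3,4,5,5,5,6,6,7,7,8,8,8,9,9,10,10,11,11,11,12,13,14,15,15,15,16,17,19]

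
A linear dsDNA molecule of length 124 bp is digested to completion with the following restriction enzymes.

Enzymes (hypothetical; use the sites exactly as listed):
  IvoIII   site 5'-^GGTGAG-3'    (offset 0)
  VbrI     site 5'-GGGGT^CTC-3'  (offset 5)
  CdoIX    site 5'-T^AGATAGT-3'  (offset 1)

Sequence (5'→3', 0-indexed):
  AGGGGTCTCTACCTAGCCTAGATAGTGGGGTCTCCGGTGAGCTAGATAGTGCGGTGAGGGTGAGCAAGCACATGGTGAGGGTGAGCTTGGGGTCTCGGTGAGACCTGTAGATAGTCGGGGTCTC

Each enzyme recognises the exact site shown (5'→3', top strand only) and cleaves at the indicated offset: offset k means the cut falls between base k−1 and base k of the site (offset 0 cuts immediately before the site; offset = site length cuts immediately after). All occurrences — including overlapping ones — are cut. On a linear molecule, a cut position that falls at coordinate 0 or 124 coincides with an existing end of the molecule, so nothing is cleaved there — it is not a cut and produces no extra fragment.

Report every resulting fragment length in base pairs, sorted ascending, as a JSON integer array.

Scan for sites:
  IvoIII GGTGAG/0: at [35, 52, 58, 73, 79, 96] ⇒ [35, 52, 58, 73, 79, 96]
  VbrI GGGGTCTC/5: at [1, 26, 88, 116] ⇒ [6, 31, 93, 121]
  CdoIX TAGATAGT/1: at [18, 42, 107] ⇒ [19, 43, 108]

Pooled cuts: [6, 19, 31, 35, 43, 52, 58, 73, 79, 93, 96, 108, 121]

Fragment lengths:
  [0,6): 6 bp
  [6,19): 13 bp
  [19,31): 12 bp
  [31,35): 4 bp
  [35,43): 8 bp
  [43,52): 9 bp
  [52,58): 6 bp
  [58,73): 15 bp
  [73,79): 6 bp
  [79,93): 14 bp
  [93,96): 3 bp
  [96,108): 12 bp
  [108,121): 13 bp
  [121,124): 3 bp

[3,3,4,6,6,6,8,9,12,12,13,13,14,15]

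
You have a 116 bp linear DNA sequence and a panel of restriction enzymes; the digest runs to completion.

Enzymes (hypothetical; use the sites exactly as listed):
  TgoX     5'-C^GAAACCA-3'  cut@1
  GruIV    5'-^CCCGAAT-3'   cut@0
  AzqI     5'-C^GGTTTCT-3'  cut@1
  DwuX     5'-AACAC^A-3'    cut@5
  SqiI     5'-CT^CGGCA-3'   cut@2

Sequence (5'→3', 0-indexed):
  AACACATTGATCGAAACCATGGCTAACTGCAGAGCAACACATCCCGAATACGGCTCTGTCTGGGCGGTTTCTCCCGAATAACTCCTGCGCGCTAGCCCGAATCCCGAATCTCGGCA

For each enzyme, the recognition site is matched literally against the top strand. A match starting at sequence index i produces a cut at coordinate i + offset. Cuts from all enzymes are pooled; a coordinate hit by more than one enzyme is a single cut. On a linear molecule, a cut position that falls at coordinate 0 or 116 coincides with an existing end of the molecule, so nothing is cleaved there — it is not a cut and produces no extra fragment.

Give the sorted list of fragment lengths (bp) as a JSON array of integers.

[2,5,5,7,7,7,9,23,23,28]

Per-enzyme occurrences:
  TgoX CGAAACCA/1: at [11] ⇒ [12]
  GruIV CCCGAAT/0: at [42, 72, 95, 102] ⇒ [42, 72, 95, 102]
  AzqI CGGTTTCT/1: at [64] ⇒ [65]
  DwuX AACACA/5: at [0, 35] ⇒ [5, 40]
  SqiI CTCGGCA/2: at [109] ⇒ [111]

All cut coordinates (distinct, sorted): [5, 12, 40, 42, 65, 72, 95, 102, 111]

Fragments:
  [0,5): 5 bp
  [5,12): 7 bp
  [12,40): 28 bp
  [40,42): 2 bp
  [42,65): 23 bp
  [65,72): 7 bp
  [72,95): 23 bp
  [95,102): 7 bp
  [102,111): 9 bp
  [111,116): 5 bp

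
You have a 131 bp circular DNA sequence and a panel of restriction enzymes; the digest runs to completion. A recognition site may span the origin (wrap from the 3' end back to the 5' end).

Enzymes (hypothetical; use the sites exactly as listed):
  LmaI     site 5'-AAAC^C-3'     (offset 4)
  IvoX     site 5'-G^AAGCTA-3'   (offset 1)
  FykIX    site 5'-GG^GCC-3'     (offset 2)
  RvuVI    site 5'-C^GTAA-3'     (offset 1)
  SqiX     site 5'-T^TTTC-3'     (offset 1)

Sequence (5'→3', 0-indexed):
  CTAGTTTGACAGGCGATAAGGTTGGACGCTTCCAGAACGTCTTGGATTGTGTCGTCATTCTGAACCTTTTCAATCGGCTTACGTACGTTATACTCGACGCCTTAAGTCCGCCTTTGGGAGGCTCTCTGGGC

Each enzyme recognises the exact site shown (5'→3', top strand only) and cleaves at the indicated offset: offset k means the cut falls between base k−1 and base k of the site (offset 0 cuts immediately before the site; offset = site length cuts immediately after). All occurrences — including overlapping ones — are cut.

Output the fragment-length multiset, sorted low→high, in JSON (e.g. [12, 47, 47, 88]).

[62,69]

Scan for sites:
  LmaI (AAACC, off=4): no sites
  IvoX (GAAGCTA, off=1): no sites
  FykIX GGGCC/2: at [127] ⇒ [129]
  RvuVI (CGTAA, off=1): no sites
  SqiX TTTTC/1: at [66] ⇒ [67]

Pooled cuts: [67, 129]

Fragment lengths:
  67→129: 62 bp
  129→67 (wrap): 131-129+67 = 69 bp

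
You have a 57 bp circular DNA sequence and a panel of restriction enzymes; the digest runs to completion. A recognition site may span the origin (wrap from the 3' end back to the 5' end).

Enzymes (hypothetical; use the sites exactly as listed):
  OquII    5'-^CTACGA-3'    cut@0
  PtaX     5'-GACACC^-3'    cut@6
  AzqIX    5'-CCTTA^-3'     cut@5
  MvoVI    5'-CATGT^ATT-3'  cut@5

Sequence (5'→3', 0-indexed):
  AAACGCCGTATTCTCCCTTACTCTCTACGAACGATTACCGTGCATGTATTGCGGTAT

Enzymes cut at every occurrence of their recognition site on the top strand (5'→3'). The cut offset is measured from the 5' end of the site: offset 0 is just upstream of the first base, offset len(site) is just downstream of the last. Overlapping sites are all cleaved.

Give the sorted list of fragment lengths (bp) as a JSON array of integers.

[4,23,30]

Scan for sites:
  OquII CTACGA/0: at [24] ⇒ [24]
  PtaX (GACACC, off=6): no sites
  AzqIX CCTTA/5: at [15] ⇒ [20]
  MvoVI CATGTATT/5: at [42] ⇒ [47]

All cut coordinates (distinct, sorted): [20, 24, 47]

Fragment lengths:
  20→24: 4 bp
  24→47: 23 bp
  47→20 (wrap): 57-47+20 = 30 bp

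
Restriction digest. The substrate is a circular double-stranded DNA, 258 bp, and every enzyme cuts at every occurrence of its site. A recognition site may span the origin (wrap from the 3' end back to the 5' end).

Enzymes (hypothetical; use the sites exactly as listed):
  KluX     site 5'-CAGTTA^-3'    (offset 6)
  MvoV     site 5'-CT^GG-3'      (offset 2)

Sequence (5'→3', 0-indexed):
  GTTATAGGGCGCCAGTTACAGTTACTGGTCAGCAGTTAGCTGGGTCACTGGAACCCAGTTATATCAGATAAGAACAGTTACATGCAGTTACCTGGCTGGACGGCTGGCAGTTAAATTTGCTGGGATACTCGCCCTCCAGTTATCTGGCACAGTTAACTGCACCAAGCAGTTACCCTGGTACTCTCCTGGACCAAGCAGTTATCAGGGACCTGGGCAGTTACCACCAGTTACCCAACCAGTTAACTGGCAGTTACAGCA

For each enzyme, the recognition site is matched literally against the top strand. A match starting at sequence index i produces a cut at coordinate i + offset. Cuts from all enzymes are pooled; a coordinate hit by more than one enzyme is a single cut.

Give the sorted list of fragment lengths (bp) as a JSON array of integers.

Scan for sites:
  KluX (CAGTTA, off=6): starts [12, 18, 32, 55, 74, 84, 107, 136, 149, 166, 195, 214, 224, 236, 247, 256] → cuts [4, 18, 24, 38, 61, 80, 90, 113, 142, 155, 172, 201, 220, 230, 242, 253]
  MvoV (CTGG, off=2): starts [24, 39, 47, 91, 95, 103, 119, 143, 174, 185, 209, 243] → cuts [26, 41, 49, 93, 97, 105, 121, 145, 176, 187, 211, 245]

All cut coordinates (distinct, sorted): [4, 18, 24, 26, 38, 41, 49, 61, 80, 90, 93, 97, 105, 113, 121, 142, 145, 155, 172, 176, 187, 201, 211, 220, 230, 242, 245, 253]

Fragments:
  4→18: 14 bp
  18→24: 6 bp
  24→26: 2 bp
  26→38: 12 bp
  38→41: 3 bp
  41→49: 8 bp
  49→61: 12 bp
  61→80: 19 bp
  80→90: 10 bp
  90→93: 3 bp
  93→97: 4 bp
  97→105: 8 bp
  105→113: 8 bp
  113→121: 8 bp
  121→142: 21 bp
  142→145: 3 bp
  145→155: 10 bp
  155→172: 17 bp
  172→176: 4 bp
  176→187: 11 bp
  187→201: 14 bp
  201→211: 10 bp
  211→220: 9 bp
  220→230: 10 bp
  230→242: 12 bp
  242→245: 3 bp
  245→253: 8 bp
  253→4 (wrap): 258-253+4 = 9 bp

[2,3,3,3,3,4,4,6,8,8,8,8,8,9,9,10,10,10,10,11,12,12,12,14,14,17,19,21]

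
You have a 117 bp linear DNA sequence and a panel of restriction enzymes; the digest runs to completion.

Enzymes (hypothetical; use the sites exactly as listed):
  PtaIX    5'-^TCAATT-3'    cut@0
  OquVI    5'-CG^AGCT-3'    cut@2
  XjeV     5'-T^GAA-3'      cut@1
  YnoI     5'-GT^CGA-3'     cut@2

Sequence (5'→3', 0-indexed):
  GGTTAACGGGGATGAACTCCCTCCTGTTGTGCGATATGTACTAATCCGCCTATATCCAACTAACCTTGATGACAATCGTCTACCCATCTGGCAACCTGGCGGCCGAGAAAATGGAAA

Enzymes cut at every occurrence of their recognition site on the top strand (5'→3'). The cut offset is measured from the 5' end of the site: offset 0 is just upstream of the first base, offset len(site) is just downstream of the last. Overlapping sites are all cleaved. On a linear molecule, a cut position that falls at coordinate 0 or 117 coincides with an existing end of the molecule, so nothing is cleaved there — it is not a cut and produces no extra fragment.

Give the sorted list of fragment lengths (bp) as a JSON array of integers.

[13,104]

Per-enzyme occurrences:
  PtaIX (TCAATT, off=0): no sites
  OquVI (CGAGCT, off=2): no sites
  XjeV TGAA/1: at [12] ⇒ [13]
  YnoI (GTCGA, off=2): no sites

All cut coordinates (distinct, sorted): [13]

Fragments:
  [0,13): 13 bp
  [13,117): 104 bp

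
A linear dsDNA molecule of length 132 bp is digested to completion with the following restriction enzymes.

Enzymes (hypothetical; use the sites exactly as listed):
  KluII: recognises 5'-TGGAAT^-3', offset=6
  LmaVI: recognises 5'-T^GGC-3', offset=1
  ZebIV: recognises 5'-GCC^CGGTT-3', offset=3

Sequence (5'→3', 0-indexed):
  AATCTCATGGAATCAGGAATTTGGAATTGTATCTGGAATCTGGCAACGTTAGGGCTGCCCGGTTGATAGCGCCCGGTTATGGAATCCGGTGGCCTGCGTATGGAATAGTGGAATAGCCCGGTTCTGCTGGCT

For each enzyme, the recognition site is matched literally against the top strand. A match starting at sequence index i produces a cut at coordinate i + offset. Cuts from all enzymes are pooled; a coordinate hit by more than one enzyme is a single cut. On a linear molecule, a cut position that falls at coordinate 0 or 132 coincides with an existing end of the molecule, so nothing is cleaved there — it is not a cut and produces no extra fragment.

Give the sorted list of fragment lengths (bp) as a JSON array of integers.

[2,4,4,5,8,10,12,12,13,14,14,16,18]

Scan for sites:
  KluII TGGAAT/6: at [7, 21, 33, 79, 100, 108] ⇒ [13, 27, 39, 85, 106, 114]
  LmaVI TGGC/1: at [40, 89, 127] ⇒ [41, 90, 128]
  ZebIV GCCCGGTT/3: at [56, 70, 115] ⇒ [59, 73, 118]

Pooled cuts: [13, 27, 39, 41, 59, 73, 85, 90, 106, 114, 118, 128]

Fragment lengths:
  [0,13): 13 bp
  [13,27): 14 bp
  [27,39): 12 bp
  [39,41): 2 bp
  [41,59): 18 bp
  [59,73): 14 bp
  [73,85): 12 bp
  [85,90): 5 bp
  [90,106): 16 bp
  [106,114): 8 bp
  [114,118): 4 bp
  [118,128): 10 bp
  [128,132): 4 bp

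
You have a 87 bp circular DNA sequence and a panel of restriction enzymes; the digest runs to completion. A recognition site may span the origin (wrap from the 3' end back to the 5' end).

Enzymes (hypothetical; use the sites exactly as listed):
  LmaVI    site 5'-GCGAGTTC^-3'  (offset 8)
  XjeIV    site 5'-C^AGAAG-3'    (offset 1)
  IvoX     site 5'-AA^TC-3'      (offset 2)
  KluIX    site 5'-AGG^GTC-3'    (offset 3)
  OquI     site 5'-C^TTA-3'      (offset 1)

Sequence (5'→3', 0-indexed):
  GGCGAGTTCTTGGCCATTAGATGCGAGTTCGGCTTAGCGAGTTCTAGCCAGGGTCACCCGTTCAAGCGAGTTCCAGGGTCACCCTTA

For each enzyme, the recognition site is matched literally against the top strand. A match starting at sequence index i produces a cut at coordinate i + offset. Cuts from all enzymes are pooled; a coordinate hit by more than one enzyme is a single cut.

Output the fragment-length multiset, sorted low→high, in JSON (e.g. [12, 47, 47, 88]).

Site scan:
  LmaVI (GCGAGTTC, off=8): starts [1, 22, 36, 65] → cuts [9, 30, 44, 73]
  XjeIV (CAGAAG, off=1): no sites
  IvoX (AATC, off=2): no sites
  KluIX (AGGGTC, off=3): starts [49, 74] → cuts [52, 77]
  OquI (CTTA, off=1): starts [32, 83] → cuts [33, 84]

Pooled cuts: [9, 30, 33, 44, 52, 73, 77, 84]

Fragments:
  9→30: 21 bp
  30→33: 3 bp
  33→44: 11 bp
  44→52: 8 bp
  52→73: 21 bp
  73→77: 4 bp
  77→84: 7 bp
  84→9 (wrap): 87-84+9 = 12 bp

[3,4,7,8,11,12,21,21]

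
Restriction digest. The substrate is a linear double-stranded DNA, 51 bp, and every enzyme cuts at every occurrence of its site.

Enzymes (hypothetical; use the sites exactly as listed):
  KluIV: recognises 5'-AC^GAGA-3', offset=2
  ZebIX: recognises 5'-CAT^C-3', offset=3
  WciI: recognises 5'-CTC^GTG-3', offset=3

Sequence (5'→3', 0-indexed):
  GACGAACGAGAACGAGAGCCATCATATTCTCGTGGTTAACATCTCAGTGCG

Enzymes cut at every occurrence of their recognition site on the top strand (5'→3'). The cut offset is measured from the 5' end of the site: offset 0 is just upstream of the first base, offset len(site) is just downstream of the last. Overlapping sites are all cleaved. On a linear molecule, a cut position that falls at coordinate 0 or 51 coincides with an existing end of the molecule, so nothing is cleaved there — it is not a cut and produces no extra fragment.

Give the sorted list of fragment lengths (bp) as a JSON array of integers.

Site scan:
  KluIV ACGAGA/2: at [5, 11] ⇒ [7, 13]
  ZebIX CATC/3: at [19, 39] ⇒ [22, 42]
  WciI CTCGTG/3: at [28] ⇒ [31]

Pooled cuts: [7, 13, 22, 31, 42]

Fragment lengths:
  [0,7): 7 bp
  [7,13): 6 bp
  [13,22): 9 bp
  [22,31): 9 bp
  [31,42): 11 bp
  [42,51): 9 bp

[6,7,9,9,9,11]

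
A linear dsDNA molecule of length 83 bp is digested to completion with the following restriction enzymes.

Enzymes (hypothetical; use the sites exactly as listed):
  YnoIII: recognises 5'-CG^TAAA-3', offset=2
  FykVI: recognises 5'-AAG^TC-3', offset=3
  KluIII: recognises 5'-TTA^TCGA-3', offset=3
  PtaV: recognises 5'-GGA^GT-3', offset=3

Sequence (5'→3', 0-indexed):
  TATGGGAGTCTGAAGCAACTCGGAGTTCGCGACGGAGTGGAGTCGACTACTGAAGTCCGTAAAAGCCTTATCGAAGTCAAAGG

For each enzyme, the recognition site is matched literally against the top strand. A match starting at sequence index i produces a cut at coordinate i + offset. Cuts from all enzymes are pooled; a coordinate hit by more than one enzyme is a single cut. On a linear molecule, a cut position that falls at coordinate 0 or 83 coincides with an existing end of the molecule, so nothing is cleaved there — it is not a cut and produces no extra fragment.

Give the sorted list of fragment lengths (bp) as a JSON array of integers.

Per-enzyme occurrences:
  YnoIII (CGTAAA, off=2): starts [57] → cuts [59]
  FykVI (AAGTC, off=3): starts [52, 73] → cuts [55, 76]
  KluIII (TTATCGA, off=3): starts [67] → cuts [70]
  PtaV (GGAGT, off=3): starts [4, 21, 33, 38] → cuts [7, 24, 36, 41]

Pooled cuts: [7, 24, 36, 41, 55, 59, 70, 76]

Fragment lengths:
  [0,7): 7 bp
  [7,24): 17 bp
  [24,36): 12 bp
  [36,41): 5 bp
  [41,55): 14 bp
  [55,59): 4 bp
  [59,70): 11 bp
  [70,76): 6 bp
  [76,83): 7 bp

[4,5,6,7,7,11,12,14,17]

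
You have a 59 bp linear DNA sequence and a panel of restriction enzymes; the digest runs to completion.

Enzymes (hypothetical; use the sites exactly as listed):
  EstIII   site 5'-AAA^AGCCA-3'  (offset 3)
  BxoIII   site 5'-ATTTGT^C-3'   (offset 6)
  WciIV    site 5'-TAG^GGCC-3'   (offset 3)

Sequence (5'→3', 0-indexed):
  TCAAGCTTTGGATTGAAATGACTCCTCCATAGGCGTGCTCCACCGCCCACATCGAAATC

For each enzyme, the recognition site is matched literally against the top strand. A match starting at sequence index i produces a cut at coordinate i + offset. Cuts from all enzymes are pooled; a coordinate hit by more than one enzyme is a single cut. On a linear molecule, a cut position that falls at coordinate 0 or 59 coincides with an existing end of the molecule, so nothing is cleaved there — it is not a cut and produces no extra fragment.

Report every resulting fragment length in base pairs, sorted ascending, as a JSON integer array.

Site scan:
  EstIII (AAAAGCCA, off=3): no sites
  BxoIII (ATTTGTC, off=6): no sites
  WciIV (TAGGGCC, off=3): no sites

All cut coordinates (distinct, sorted): ∅

Fragments:
  no cuts → one linear fragment of 59 bp

[59]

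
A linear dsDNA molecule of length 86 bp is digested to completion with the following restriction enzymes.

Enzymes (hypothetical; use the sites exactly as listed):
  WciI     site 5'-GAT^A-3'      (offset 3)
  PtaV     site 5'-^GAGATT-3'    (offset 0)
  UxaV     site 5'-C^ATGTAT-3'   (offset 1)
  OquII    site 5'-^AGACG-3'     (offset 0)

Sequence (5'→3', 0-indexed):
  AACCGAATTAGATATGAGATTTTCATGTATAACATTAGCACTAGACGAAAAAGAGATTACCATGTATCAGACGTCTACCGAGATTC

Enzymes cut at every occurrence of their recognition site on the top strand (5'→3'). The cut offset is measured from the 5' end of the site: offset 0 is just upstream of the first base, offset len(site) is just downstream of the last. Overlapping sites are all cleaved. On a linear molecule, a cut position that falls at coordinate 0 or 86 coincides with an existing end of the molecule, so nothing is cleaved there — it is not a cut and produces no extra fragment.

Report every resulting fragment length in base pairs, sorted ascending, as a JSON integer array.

[2,7,7,9,9,10,11,13,18]

Site scan:
  WciI GATA/3: at [10] ⇒ [13]
  PtaV GAGATT/0: at [15, 52, 79] ⇒ [15, 52, 79]
  UxaV CATGTAT/1: at [23, 60] ⇒ [24, 61]
  OquII AGACG/0: at [42, 68] ⇒ [42, 68]

Pooled cuts: [13, 15, 24, 42, 52, 61, 68, 79]

Fragment lengths:
  [0,13): 13 bp
  [13,15): 2 bp
  [15,24): 9 bp
  [24,42): 18 bp
  [42,52): 10 bp
  [52,61): 9 bp
  [61,68): 7 bp
  [68,79): 11 bp
  [79,86): 7 bp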